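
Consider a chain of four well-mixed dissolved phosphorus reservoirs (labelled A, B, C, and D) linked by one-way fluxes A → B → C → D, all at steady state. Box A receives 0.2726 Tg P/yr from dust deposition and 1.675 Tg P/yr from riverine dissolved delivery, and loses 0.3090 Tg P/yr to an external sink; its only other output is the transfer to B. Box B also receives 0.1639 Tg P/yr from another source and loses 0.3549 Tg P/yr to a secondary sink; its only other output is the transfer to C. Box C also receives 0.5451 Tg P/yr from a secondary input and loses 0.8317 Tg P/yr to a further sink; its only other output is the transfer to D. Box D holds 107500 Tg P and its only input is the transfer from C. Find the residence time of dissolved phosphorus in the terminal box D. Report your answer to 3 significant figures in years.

Box A: F(A→B) = (0.2726 + 1.675) − 0.3090 = 1.6386 Tg P/yr.
Box B: F(B→C) = (1.6386 + 0.1639) − 0.3549 = 1.4476 Tg P/yr.
Box C: F(C→D) = (1.4476 + 0.5451) − 0.8317 = 1.1610 Tg P/yr.
Box D throughput = its input = 1.1610 Tg P/yr; τ = 107500 / 1.1610 = 92590 yr.

92600 yr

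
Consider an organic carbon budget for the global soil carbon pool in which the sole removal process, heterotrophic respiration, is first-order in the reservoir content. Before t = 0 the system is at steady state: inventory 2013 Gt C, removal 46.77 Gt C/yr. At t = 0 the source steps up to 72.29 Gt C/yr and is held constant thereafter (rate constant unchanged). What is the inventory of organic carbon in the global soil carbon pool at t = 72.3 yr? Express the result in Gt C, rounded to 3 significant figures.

2910 Gt C

τ = M₀/F₀ = 2013/46.77 = 43.04 yr; rate constant k = 1/τ.
New steady state M_∞ = F₁/k = F₁·τ = 72.29 × 43.04 = 3111.4 Gt C.
M(t) = M_∞ + (M₀ − M_∞)·e^(−t/τ); t/τ = 72.3/43.04 = 1.680, so e^(−t/τ) = 0.1864.
M(t) = 3111.4 − 1098 × 0.1864 = 2906.6 Gt C.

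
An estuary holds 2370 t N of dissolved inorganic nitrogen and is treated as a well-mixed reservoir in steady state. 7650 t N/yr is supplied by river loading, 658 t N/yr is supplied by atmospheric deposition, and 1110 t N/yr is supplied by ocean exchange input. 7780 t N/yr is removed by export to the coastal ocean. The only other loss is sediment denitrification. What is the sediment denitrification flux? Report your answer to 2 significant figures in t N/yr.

At steady state ΣF_in = ΣF_out.
ΣF_in = 7650 + 658 + 1110 = 9418.0 t N/yr.
Sediment denitrification flux = ΣF_in − (7780) = 9418.0 − 7780 = 1638 t N/yr.

1600 t N/yr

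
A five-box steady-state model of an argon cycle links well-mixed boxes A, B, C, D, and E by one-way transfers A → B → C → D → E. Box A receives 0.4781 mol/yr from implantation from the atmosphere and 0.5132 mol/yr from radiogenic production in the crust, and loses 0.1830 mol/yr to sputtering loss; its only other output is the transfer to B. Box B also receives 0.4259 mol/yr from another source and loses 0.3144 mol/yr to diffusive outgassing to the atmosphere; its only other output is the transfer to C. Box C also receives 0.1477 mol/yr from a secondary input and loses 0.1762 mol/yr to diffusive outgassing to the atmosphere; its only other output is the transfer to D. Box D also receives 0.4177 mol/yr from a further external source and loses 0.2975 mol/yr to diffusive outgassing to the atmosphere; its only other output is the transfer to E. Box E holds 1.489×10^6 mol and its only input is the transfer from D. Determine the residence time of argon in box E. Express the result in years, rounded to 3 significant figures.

Box A: F(A→B) = (0.4781 + 0.5132) − 0.1830 = 0.80830 mol/yr.
Box B: F(B→C) = (0.80830 + 0.4259) − 0.3144 = 0.91980 mol/yr.
Box C: F(C→D) = (0.91980 + 0.1477) − 0.1762 = 0.89130 mol/yr.
Box D: F(D→E) = (0.89130 + 0.4177) − 0.2975 = 1.0115 mol/yr.
Box E throughput = its input = 1.0115 mol/yr; τ = 1.489×10^6 / 1.0115 = 1.472×10^6 yr.

1.47×10^6 yr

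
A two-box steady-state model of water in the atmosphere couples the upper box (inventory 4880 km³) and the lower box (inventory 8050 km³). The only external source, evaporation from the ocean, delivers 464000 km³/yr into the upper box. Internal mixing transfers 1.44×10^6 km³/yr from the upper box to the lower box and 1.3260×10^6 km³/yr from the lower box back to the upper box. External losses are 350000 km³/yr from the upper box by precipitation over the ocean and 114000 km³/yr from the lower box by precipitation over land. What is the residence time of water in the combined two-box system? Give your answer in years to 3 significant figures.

0.0279 yr

For the system as a whole, the A↔B exchange is internal and contributes nothing to the throughput; only the external sinks remove mass.
M_total = 4880 + 8050 = 12930 km³.
ΣF_external_out = 350000 + 114000 = 464000 km³/yr.
τ = M_total / ΣF_ext = 12930 / 464000 = 0.02787 yr.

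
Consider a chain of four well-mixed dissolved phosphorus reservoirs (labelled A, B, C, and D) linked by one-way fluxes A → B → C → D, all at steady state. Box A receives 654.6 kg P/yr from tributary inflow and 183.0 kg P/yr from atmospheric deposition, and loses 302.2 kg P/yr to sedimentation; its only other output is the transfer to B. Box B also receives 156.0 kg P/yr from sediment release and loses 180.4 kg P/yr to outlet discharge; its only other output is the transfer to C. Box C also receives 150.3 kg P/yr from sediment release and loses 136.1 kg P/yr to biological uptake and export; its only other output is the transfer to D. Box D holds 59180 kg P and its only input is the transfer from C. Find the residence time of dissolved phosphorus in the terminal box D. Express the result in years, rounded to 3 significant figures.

113 yr

Box A: F(A→B) = (654.6 + 183.0) − 302.2 = 535.40 kg P/yr.
Box B: F(B→C) = (535.40 + 156.0) − 180.4 = 511.00 kg P/yr.
Box C: F(C→D) = (511.00 + 150.3) − 136.1 = 525.20 kg P/yr.
Box D throughput = its input = 525.20 kg P/yr; τ = 59180 / 525.20 = 112.7 yr.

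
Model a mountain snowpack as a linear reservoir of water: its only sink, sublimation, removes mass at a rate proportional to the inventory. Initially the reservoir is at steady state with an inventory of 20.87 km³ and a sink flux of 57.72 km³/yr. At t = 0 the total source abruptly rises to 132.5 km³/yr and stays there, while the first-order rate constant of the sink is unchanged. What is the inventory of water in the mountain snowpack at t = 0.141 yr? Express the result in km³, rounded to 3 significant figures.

τ = M₀/F₀ = 20.87/57.72 = 0.3616 yr; rate constant k = 1/τ.
New steady state M_∞ = F₁/k = F₁·τ = 132.5 × 0.3616 = 47.908 km³.
M(t) = M_∞ + (M₀ − M_∞)·e^(−t/τ); t/τ = 0.141/0.3616 = 0.3900, so e^(−t/τ) = 0.6771.
M(t) = 47.908 − 27.04 × 0.6771 = 29.601 km³.

29.6 km³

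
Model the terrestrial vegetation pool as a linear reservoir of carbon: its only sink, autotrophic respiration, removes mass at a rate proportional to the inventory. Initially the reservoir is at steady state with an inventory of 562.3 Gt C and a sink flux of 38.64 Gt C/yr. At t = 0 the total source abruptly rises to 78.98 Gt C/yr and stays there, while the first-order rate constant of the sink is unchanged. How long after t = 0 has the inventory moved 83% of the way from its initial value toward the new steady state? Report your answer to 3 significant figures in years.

τ = M₀/F₀ = 562.3/38.64 = 14.55 yr.
The remaining gap fraction is e^(−t/τ); 83% covered ⇒ e^(−t/τ) = 0.170.
t = −τ ln(0.170) = 14.55 × 1.772 = 25.79 yr.

25.8 yr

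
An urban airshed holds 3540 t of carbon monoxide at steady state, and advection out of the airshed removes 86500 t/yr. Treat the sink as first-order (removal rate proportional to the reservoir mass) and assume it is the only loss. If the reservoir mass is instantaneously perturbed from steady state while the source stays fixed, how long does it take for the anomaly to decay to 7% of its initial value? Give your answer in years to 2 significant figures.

For a linear reservoir the anomaly decays as exp(−t/τ) with τ = M/F = 3540/86500 = 0.04092 yr.
exp(−t/τ) = 0.07 ⇒ t = −τ ln(0.07) = 0.04092 × 2.659 = 0.1088 yr.

0.11 yr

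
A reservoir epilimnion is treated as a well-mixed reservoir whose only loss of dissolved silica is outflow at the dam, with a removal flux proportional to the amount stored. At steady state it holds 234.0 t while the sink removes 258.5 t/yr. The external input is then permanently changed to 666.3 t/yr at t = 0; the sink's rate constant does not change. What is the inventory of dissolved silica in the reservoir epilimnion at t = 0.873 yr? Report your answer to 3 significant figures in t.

462 t

The sink rate constant is k = F₀/M₀ = 258.5/234.0 = 1.105 yr⁻¹.
Solving dM/dt = F₁ − kM with M(0) = M₀ gives M(t) = F₁/k + (M₀ − F₁/k)·e^(−kt).
F₁/k = 666.3/1.105 = 603.15 t; kt = 1.105 × 0.873 = 0.9644, e^(−kt) = 0.3812.
M(0.873) = 603.15 + (234.0 − 603.15) × 0.3812 = 603.15 − 140.7 = 462.43 t.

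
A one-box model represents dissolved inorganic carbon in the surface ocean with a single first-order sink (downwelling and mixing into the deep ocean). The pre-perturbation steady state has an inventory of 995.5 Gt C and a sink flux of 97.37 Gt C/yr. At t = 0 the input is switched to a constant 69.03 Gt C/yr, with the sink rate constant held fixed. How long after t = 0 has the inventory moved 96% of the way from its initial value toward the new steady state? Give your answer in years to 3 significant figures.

32.9 yr

τ = M₀/F₀ = 995.5/97.37 = 10.22 yr.
The remaining gap fraction is e^(−t/τ); 96% covered ⇒ e^(−t/τ) = 0.0400.
t = −τ ln(0.0400) = 10.22 × 3.219 = 32.91 yr.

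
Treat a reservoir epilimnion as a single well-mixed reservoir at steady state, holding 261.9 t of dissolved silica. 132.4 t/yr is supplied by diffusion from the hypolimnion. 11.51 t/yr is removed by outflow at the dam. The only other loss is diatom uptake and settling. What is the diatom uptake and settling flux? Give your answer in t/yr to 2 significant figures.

120 t/yr

At steady state ΣF_in = ΣF_out.
ΣF_in = 132.40 t/yr.
Diatom uptake and settling flux = ΣF_in − (11.51) = 132.40 − 11.51 = 120.9 t/yr.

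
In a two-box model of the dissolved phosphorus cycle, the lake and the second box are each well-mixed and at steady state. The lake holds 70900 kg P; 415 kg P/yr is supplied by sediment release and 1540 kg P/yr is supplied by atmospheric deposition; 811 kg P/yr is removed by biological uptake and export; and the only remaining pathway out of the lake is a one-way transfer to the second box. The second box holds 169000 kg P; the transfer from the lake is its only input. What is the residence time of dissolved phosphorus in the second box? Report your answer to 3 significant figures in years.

Balance the lake: ΣF_in = 415 + 1540 = 1955.0 kg P/yr.
Transfer to the second box = ΣF_in − (811) = 1144.0 kg P/yr.
At steady state the output of the second box equals its input, 1144.0 kg P/yr.
τ = M / F = 169000 / 1144.0 = 147.7 yr.

148 yr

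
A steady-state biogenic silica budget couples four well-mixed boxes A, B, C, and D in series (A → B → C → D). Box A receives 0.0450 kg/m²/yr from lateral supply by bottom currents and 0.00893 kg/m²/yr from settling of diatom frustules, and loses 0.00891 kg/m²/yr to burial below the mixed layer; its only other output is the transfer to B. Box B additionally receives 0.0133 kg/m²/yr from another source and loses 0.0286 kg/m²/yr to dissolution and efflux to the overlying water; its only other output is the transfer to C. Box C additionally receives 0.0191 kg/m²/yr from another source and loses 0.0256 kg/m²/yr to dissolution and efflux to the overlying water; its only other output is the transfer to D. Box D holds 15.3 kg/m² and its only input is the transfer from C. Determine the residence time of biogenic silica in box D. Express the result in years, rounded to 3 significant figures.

659 yr

Box A: F(A→B) = (0.0450 + 0.00893) − 0.00891 = 0.045020 kg/m²/yr.
Box B: F(B→C) = (0.045020 + 0.0133) − 0.0286 = 0.029720 kg/m²/yr.
Box C: F(C→D) = (0.029720 + 0.0191) − 0.0256 = 0.023220 kg/m²/yr.
Box D throughput = its input = 0.023220 kg/m²/yr; τ = 15.3 / 0.023220 = 658.9 yr.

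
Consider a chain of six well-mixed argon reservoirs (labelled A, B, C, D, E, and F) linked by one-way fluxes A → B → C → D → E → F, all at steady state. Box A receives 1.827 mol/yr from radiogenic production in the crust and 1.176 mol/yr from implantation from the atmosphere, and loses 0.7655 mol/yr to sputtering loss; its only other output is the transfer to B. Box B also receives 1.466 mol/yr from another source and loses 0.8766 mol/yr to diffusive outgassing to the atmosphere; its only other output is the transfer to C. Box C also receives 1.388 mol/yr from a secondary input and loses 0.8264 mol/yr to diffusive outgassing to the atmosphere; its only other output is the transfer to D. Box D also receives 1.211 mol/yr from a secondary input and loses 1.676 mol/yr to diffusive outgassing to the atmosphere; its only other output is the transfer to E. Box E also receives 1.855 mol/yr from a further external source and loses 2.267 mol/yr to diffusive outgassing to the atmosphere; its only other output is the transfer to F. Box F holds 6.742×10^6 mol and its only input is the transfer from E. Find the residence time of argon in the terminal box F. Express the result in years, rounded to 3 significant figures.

2.68×10^6 yr

Box A: F(A→B) = (1.827 + 1.176) − 0.7655 = 2.2375 mol/yr.
Box B: F(B→C) = (2.2375 + 1.466) − 0.8766 = 2.8269 mol/yr.
Box C: F(C→D) = (2.8269 + 1.388) − 0.8264 = 3.3885 mol/yr.
Box D: F(D→E) = (3.3885 + 1.211) − 1.676 = 2.9235 mol/yr.
Box E: F(E→F) = (2.9235 + 1.855) − 2.267 = 2.5115 mol/yr.
Box F throughput = its input = 2.5115 mol/yr; τ = 6.742×10^6 / 2.5115 = 2.684×10^6 yr.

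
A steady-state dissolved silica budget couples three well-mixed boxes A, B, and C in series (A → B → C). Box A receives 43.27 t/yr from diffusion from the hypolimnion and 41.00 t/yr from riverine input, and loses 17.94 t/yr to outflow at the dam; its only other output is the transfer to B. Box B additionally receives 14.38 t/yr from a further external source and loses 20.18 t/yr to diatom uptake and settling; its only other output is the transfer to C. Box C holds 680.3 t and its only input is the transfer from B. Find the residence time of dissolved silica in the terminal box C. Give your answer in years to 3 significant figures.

11.2 yr

Box A: F(A→B) = (43.27 + 41.00) − 17.94 = 66.330 t/yr.
Box B: F(B→C) = (66.330 + 14.38) − 20.18 = 60.530 t/yr.
Box C throughput = its input = 60.530 t/yr; τ = 680.3 / 60.530 = 11.24 yr.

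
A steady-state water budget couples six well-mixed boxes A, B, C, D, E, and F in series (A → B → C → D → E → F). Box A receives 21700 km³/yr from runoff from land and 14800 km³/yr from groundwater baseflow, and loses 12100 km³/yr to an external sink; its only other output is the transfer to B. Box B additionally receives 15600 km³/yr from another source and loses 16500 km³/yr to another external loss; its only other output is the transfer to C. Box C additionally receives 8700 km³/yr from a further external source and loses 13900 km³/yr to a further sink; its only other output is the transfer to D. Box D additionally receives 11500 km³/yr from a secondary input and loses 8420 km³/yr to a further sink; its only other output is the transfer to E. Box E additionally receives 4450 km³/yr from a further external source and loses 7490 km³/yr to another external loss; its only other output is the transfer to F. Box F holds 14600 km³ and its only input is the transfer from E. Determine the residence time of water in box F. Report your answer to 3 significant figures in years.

0.796 yr

Box A: F(A→B) = (21700 + 14800) − 12100 = 24400 km³/yr.
Box B: F(B→C) = (24400 + 15600) − 16500 = 23500 km³/yr.
Box C: F(C→D) = (23500 + 8700) − 13900 = 18300 km³/yr.
Box D: F(D→E) = (18300 + 11500) − 8420 = 21380 km³/yr.
Box E: F(E→F) = (21380 + 4450) − 7490 = 18340 km³/yr.
Box F throughput = its input = 18340 km³/yr; τ = 14600 / 18340 = 0.7961 yr.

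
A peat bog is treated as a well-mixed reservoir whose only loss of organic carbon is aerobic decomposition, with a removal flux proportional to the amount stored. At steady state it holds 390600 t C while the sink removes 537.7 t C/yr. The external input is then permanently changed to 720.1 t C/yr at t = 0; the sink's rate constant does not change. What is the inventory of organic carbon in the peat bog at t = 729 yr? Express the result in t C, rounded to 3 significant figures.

475000 t C

The sink rate constant is k = F₀/M₀ = 537.7/390600 = 0.001377 yr⁻¹.
Solving dM/dt = F₁ − kM with M(0) = M₀ gives M(t) = F₁/k + (M₀ − F₁/k)·e^(−kt).
F₁/k = 720.1/0.001377 = 523100 t C; kt = 0.001377 × 729 = 1.004, e^(−kt) = 0.3666.
M(729) = 523100 + (390600 − 523100) × 0.3666 = 523100 − 48570 = 474530 t C.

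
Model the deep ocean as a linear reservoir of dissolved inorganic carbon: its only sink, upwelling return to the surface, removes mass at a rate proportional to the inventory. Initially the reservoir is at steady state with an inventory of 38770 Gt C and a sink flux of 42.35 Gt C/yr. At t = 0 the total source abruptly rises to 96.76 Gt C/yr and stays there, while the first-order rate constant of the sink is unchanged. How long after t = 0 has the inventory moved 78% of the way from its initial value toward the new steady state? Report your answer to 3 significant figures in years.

τ = M₀/F₀ = 38770/42.35 = 915.5 yr.
The remaining gap fraction is e^(−t/τ); 78% covered ⇒ e^(−t/τ) = 0.220.
t = −τ ln(0.220) = 915.5 × 1.514 = 1386 yr.

1390 yr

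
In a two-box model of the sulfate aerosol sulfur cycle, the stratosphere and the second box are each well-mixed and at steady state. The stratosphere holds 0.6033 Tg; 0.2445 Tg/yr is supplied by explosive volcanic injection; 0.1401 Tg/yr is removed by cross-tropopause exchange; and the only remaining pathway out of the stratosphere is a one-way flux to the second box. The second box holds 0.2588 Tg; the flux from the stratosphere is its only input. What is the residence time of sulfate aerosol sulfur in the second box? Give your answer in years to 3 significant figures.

Balance the stratosphere: ΣF_in = 0.24450 Tg/yr.
Flux to the second box = ΣF_in − (0.1401) = 0.10440 Tg/yr.
At steady state the output of the second box equals its input, 0.10440 Tg/yr.
τ = M / F = 0.2588 / 0.10440 = 2.479 yr.

2.48 yr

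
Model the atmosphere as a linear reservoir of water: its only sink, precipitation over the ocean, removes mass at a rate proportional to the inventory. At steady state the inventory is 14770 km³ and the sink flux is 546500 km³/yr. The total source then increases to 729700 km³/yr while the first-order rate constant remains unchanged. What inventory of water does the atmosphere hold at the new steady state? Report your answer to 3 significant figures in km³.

19700 km³

Rate constant k = F/M = 546500 / 14770 = 37.00 yr⁻¹.
At the new steady state, source = k·M_new ⇒ M_new = 729700 / 37.00 = 19720 km³.
(Equivalently M_new = M × F_new/F_old = 14770 × 729700/546500.)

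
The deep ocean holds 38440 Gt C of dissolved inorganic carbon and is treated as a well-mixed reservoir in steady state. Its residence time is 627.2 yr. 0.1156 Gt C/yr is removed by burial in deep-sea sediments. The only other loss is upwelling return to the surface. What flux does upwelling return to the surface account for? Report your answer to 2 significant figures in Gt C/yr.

61 Gt C/yr

Total removal F = M/τ = 38440 / 627.2 = 61.29 Gt C/yr.
Upwelling return to the surface = F − (0.1156) = 61.29 − 0.1156 = 61.17 Gt C/yr.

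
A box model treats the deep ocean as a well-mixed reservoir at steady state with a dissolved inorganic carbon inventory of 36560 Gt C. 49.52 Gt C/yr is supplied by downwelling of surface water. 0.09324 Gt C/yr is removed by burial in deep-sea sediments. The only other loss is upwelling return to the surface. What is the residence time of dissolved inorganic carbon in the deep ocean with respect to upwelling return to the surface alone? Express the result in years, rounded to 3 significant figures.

740 yr

At steady state ΣF_in = ΣF_out.
ΣF_in = 49.520 Gt C/yr.
Upwelling return to the surface flux = ΣF_in − (0.09324) = 49.520 − 0.09324 = 49.43 Gt C/yr.
τ = M / F = 36560 / 49.43 = 739.7 yr.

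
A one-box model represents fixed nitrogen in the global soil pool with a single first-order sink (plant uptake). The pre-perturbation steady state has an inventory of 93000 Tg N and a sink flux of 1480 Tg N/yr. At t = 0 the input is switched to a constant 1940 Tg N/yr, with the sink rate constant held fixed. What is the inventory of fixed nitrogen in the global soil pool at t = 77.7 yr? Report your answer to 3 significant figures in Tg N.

114000 Tg N

Residence time τ = M₀/F₀ = 62.84 yr. The eventual steady state is M_∞ = M₀·(F₁/F₀) = 93000 × 1940/1480 = 121910 Tg N.
The anomaly ΔM(t) = M(t) − M_∞ decays as ΔM₀·e^(−t/τ) with ΔM₀ = 93000 − 121910 = −28910 Tg N.
At t = 77.7 yr, e^(−t/τ) = e^(−1.237) = 0.2904, so ΔM = −8394 Tg N and M = 121910 − 8394 = 113510 Tg N.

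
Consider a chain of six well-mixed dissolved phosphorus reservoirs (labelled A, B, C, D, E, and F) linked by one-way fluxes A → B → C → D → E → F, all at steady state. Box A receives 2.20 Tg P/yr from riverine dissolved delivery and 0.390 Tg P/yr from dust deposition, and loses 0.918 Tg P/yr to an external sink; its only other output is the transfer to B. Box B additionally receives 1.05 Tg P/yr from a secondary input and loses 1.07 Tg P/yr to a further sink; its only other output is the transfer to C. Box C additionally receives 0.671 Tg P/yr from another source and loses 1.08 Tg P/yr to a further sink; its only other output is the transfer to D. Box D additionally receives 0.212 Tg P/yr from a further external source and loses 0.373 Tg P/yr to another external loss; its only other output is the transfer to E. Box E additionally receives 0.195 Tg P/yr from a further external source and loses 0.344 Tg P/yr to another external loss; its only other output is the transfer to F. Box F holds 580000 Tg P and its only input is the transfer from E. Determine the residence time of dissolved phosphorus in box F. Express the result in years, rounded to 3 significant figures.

622000 yr

Box A: F(A→B) = (2.20 + 0.390) − 0.918 = 1.6720 Tg P/yr.
Box B: F(B→C) = (1.6720 + 1.05) − 1.07 = 1.6520 Tg P/yr.
Box C: F(C→D) = (1.6520 + 0.671) − 1.08 = 1.2430 Tg P/yr.
Box D: F(D→E) = (1.2430 + 0.212) − 0.373 = 1.0820 Tg P/yr.
Box E: F(E→F) = (1.0820 + 0.195) − 0.344 = 0.93300 Tg P/yr.
Box F throughput = its input = 0.93300 Tg P/yr; τ = 580000 / 0.93300 = 621700 yr.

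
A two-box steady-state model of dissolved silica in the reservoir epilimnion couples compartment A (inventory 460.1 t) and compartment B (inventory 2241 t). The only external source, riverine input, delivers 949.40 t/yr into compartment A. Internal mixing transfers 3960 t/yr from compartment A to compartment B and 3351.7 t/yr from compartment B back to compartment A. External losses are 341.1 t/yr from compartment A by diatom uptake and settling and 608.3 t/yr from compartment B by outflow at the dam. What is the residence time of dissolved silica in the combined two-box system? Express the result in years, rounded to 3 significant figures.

2.85 yr

Treat the two boxes together as one reservoir: the mixing fluxes between them are internal recycling, so τ = ΣM / Σ(external losses).
M_total = 460.1 + 2241 = 2701.1 t.
ΣF_external_out = 341.1 + 608.3 = 949.40 t/yr.
τ = M_total / ΣF_ext = 2701.1 / 949.40 = 2.845 yr.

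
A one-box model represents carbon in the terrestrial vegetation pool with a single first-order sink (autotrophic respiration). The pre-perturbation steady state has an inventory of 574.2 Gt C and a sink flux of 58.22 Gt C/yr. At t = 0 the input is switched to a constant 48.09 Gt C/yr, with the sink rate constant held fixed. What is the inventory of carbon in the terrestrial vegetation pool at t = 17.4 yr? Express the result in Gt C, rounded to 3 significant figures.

Residence time τ = M₀/F₀ = 9.863 yr. The eventual steady state is M_∞ = M₀·(F₁/F₀) = 574.2 × 48.09/58.22 = 474.29 Gt C.
The anomaly ΔM(t) = M(t) − M_∞ decays as ΔM₀·e^(−t/τ) with ΔM₀ = 574.2 − 474.29 = 99.91 Gt C.
At t = 17.4 yr, e^(−t/τ) = e^(−1.764) = 0.1713, so ΔM = 17.12 Gt C and M = 474.29 + 17.12 = 491.41 Gt C.

491 Gt C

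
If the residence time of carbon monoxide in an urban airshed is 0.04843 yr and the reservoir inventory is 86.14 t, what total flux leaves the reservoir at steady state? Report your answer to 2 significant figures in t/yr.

F = M / τ = 86.14 / 0.04843 = 1779 t/yr.

1800 t/yr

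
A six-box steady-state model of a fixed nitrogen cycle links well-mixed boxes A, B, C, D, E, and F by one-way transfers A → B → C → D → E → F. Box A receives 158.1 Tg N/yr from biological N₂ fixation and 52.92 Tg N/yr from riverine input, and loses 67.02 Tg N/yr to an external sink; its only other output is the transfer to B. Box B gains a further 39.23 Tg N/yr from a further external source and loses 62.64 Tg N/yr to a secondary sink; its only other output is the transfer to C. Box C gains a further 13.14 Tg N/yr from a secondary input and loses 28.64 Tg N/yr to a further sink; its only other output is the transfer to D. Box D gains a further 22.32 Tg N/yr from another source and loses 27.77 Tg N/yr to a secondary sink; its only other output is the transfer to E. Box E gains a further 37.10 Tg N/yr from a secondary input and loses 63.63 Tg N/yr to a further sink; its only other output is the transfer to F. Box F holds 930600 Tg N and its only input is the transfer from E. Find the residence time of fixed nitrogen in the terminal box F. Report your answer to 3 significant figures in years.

Box A: F(A→B) = (158.1 + 52.92) − 67.02 = 144.00 Tg N/yr.
Box B: F(B→C) = (144.00 + 39.23) − 62.64 = 120.59 Tg N/yr.
Box C: F(C→D) = (120.59 + 13.14) − 28.64 = 105.09 Tg N/yr.
Box D: F(D→E) = (105.09 + 22.32) − 27.77 = 99.640 Tg N/yr.
Box E: F(E→F) = (99.640 + 37.10) − 63.63 = 73.110 Tg N/yr.
Box F throughput = its input = 73.110 Tg N/yr; τ = 930600 / 73.110 = 12730 yr.

12700 yr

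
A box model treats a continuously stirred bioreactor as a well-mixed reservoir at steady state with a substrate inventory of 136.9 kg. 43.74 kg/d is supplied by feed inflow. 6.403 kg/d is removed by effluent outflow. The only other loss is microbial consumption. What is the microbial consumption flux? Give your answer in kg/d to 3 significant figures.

At steady state ΣF_in = ΣF_out.
ΣF_in = 43.740 kg/d.
Microbial consumption flux = ΣF_in − (6.403) = 43.740 − 6.403 = 37.34 kg/d.

37.3 kg/d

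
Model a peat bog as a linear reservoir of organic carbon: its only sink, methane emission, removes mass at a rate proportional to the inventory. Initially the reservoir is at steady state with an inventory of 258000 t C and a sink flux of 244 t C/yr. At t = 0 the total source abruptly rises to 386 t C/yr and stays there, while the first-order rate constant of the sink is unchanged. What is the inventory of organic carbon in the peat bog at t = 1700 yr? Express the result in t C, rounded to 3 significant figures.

τ = M₀/F₀ = 258000/244 = 1057 yr; rate constant k = 1/τ.
New steady state M_∞ = F₁/k = F₁·τ = 386 × 1057 = 408150 t C.
M(t) = M_∞ + (M₀ − M_∞)·e^(−t/τ); t/τ = 1700/1057 = 1.608, so e^(−t/τ) = 0.2003.
M(t) = 408150 − 150100 × 0.2003 = 378070 t C.

378000 t C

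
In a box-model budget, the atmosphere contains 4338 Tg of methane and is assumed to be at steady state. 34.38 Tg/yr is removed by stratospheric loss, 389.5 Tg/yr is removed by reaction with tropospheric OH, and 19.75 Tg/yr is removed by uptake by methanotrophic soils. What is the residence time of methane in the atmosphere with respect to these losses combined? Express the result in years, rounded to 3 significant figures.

Total removal = 34.38 + 389.5 + 19.75 = 443.63 Tg/yr.
τ = M / ΣF_out = 4338 / 443.63 = 9.778 yr.

9.78 yr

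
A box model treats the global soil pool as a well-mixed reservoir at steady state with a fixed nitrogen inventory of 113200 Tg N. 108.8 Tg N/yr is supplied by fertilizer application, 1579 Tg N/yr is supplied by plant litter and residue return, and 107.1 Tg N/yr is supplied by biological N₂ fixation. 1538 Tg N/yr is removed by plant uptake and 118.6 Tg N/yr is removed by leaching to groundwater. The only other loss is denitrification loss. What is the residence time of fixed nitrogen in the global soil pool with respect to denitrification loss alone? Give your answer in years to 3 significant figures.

At steady state ΣF_in = ΣF_out.
ΣF_in = 108.8 + 1579 + 107.1 = 1794.9 Tg N/yr.
Denitrification loss flux = ΣF_in − (1538 + 118.6) = 1794.9 − 1657 = 138.3 Tg N/yr.
τ = M / F = 113200 / 138.3 = 818.5 yr.

819 yr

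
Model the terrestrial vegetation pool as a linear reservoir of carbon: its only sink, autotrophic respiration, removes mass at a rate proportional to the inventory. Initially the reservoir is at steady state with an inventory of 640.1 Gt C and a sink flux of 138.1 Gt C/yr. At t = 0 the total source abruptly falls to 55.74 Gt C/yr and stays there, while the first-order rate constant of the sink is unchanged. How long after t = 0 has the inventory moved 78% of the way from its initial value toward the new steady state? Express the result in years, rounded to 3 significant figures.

τ = M₀/F₀ = 640.1/138.1 = 4.635 yr.
The remaining gap fraction is e^(−t/τ); 78% covered ⇒ e^(−t/τ) = 0.220.
t = −τ ln(0.220) = 4.635 × 1.514 = 7.018 yr.

7.02 yr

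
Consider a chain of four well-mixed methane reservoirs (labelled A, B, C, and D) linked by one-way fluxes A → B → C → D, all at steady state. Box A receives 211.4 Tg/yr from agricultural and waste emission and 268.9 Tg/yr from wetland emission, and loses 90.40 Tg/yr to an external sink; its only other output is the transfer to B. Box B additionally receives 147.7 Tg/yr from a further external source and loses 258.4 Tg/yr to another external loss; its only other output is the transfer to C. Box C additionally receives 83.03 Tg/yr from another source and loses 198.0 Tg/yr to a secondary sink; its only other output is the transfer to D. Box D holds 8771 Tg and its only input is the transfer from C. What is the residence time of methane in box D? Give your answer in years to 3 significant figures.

Box A: F(A→B) = (211.4 + 268.9) − 90.40 = 389.90 Tg/yr.
Box B: F(B→C) = (389.90 + 147.7) − 258.4 = 279.20 Tg/yr.
Box C: F(C→D) = (279.20 + 83.03) − 198.0 = 164.23 Tg/yr.
Box D throughput = its input = 164.23 Tg/yr; τ = 8771 / 164.23 = 53.41 yr.

53.4 yr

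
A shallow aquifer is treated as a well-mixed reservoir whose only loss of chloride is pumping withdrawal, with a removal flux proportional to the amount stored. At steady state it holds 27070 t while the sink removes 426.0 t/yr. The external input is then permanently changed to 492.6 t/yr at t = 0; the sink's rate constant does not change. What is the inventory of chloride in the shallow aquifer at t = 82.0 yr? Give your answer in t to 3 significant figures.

30100 t

Residence time τ = M₀/F₀ = 63.54 yr. The eventual steady state is M_∞ = M₀·(F₁/F₀) = 27070 × 492.6/426.0 = 31302 t.
The anomaly ΔM(t) = M(t) − M_∞ decays as ΔM₀·e^(−t/τ) with ΔM₀ = 27070 − 31302 = −4232 t.
At t = 82.0 yr, e^(−t/τ) = e^(−1.290) = 0.2752, so ΔM = −1164 t and M = 31302 − 1164 = 30138 t.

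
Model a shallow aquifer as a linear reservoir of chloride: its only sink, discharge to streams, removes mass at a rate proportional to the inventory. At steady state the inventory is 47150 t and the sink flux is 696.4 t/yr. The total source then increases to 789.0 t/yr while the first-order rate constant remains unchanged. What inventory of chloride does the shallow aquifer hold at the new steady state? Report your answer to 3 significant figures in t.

53400 t

Rate constant k = F/M = 696.4 / 47150 = 0.01477 yr⁻¹.
At the new steady state, source = k·M_new ⇒ M_new = 789.0 / 0.01477 = 53420 t.
(Equivalently M_new = M × F_new/F_old = 47150 × 789.0/696.4.)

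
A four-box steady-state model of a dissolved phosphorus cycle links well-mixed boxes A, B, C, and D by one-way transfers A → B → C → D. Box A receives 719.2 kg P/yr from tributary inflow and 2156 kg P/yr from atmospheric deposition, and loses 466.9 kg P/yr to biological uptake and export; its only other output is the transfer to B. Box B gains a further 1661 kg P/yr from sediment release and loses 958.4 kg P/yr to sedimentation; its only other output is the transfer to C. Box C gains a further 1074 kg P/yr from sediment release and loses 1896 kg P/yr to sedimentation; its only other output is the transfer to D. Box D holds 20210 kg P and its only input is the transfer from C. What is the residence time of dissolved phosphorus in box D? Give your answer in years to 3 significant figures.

Box A: F(A→B) = (719.2 + 2156) − 466.9 = 2408.3 kg P/yr.
Box B: F(B→C) = (2408.3 + 1661) − 958.4 = 3110.9 kg P/yr.
Box C: F(C→D) = (3110.9 + 1074) − 1896 = 2288.9 kg P/yr.
Box D throughput = its input = 2288.9 kg P/yr; τ = 20210 / 2288.9 = 8.830 yr.

8.83 yr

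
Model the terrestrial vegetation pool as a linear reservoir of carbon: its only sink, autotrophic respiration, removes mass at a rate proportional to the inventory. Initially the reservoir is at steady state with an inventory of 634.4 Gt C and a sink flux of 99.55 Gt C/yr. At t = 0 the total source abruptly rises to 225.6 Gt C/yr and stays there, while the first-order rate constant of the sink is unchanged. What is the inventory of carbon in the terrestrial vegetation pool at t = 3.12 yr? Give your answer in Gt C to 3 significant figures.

τ = M₀/F₀ = 634.4/99.55 = 6.373 yr; rate constant k = 1/τ.
New steady state M_∞ = F₁/k = F₁·τ = 225.6 × 6.373 = 1437.7 Gt C.
M(t) = M_∞ + (M₀ − M_∞)·e^(−t/τ); t/τ = 3.12/6.373 = 0.4896, so e^(−t/τ) = 0.6129.
M(t) = 1437.7 − 803.3 × 0.6129 = 945.37 Gt C.

945 Gt C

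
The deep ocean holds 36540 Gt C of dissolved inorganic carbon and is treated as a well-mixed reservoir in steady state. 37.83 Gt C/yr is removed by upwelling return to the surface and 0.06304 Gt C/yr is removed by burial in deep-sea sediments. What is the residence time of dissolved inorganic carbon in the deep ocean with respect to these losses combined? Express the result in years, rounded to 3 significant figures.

Total removal = 37.83 + 0.06304 = 37.893 Gt C/yr.
τ = M / ΣF_out = 36540 / 37.893 = 964.3 yr.

964 yr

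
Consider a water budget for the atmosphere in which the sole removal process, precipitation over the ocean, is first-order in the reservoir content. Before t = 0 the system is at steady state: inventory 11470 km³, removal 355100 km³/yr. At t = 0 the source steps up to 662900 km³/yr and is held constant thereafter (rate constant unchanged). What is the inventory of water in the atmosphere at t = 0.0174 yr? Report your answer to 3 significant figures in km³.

15600 km³

τ = M₀/F₀ = 11470/355100 = 0.03230 yr; rate constant k = 1/τ.
New steady state M_∞ = F₁/k = F₁·τ = 662900 × 0.03230 = 21412 km³.
M(t) = M_∞ + (M₀ − M_∞)·e^(−t/τ); t/τ = 0.0174/0.03230 = 0.5387, so e^(−t/τ) = 0.5835.
M(t) = 21412 − 9942 × 0.5835 = 15611 km³.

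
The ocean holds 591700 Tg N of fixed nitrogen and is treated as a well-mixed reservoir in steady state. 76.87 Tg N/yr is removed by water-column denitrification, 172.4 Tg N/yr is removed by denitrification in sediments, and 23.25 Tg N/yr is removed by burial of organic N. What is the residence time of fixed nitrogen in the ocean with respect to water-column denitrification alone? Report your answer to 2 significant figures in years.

Residence time with respect to a single sink: τ = M / F_sink.
τ = 591700 / 76.87 = 7697 yr.

7700 yr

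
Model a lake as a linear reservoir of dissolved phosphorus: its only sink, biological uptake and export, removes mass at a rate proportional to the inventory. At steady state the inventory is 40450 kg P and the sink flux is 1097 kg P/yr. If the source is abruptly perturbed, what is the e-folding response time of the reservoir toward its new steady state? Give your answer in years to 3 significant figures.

For a linear reservoir the response time equals the residence time τ = M/F.
τ = 40450 / 1097 = 36.87 yr.

36.9 yr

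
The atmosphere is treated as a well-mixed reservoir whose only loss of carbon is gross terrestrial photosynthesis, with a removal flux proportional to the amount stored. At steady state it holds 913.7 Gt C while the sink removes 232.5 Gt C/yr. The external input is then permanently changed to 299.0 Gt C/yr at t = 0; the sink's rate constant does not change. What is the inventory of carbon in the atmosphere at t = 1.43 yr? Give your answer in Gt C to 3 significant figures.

993 Gt C

τ = M₀/F₀ = 913.7/232.5 = 3.930 yr; rate constant k = 1/τ.
New steady state M_∞ = F₁/k = F₁·τ = 299.0 × 3.930 = 1175.0 Gt C.
M(t) = M_∞ + (M₀ − M_∞)·e^(−t/τ); t/τ = 1.43/3.930 = 0.3639, so e^(−t/τ) = 0.6950.
M(t) = 1175.0 − 261.3 × 0.6950 = 993.41 Gt C.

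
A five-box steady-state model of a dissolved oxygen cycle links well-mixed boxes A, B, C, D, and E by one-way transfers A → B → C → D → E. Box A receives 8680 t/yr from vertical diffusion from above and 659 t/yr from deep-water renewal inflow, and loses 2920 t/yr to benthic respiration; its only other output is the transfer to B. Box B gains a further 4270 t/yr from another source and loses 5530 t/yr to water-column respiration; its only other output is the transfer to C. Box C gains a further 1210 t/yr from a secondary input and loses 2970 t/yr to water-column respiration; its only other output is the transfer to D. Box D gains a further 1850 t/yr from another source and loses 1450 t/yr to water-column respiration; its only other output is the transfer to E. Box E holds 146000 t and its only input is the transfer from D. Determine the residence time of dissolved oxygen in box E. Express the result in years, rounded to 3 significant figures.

38.4 yr

Box A: F(A→B) = (8680 + 659) − 2920 = 6419.0 t/yr.
Box B: F(B→C) = (6419.0 + 4270) − 5530 = 5159.0 t/yr.
Box C: F(C→D) = (5159.0 + 1210) − 2970 = 3399.0 t/yr.
Box D: F(D→E) = (3399.0 + 1850) − 1450 = 3799.0 t/yr.
Box E throughput = its input = 3799.0 t/yr; τ = 146000 / 3799.0 = 38.43 yr.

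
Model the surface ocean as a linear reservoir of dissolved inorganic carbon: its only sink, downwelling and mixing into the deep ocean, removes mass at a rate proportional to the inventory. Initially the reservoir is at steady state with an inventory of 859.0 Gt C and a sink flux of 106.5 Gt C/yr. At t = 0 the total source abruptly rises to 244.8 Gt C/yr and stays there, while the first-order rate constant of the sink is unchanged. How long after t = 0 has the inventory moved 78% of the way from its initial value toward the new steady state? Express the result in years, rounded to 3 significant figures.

12.2 yr

τ = M₀/F₀ = 859.0/106.5 = 8.066 yr.
The remaining gap fraction is e^(−t/τ); 78% covered ⇒ e^(−t/τ) = 0.220.
t = −τ ln(0.220) = 8.066 × 1.514 = 12.21 yr.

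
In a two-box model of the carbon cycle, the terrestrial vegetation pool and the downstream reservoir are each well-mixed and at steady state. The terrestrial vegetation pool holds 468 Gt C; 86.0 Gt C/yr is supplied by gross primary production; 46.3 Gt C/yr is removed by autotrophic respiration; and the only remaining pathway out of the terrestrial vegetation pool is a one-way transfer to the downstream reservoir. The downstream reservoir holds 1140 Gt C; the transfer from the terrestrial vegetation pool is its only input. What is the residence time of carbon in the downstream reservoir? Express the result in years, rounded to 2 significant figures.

29 yr

Balance the terrestrial vegetation pool: ΣF_in = 86.000 Gt C/yr.
Transfer to the downstream reservoir = ΣF_in − (46.3) = 39.700 Gt C/yr.
At steady state the output of the downstream reservoir equals its input, 39.700 Gt C/yr.
τ = M / F = 1140 / 39.700 = 28.72 yr.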